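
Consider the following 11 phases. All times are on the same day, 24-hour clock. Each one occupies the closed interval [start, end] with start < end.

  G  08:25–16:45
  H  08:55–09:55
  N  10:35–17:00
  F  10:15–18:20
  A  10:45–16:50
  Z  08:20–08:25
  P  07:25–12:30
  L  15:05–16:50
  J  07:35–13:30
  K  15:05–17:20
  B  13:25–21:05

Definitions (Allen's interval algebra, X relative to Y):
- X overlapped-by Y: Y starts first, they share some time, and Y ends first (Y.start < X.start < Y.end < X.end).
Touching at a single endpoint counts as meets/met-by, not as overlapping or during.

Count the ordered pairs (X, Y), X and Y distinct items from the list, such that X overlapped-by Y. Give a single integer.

Checking all 110 ordered pairs for relation 'overlapped-by'; matching pairs in alphabetical order:
(A, G): A overlapped-by G ✓
(A, J): A overlapped-by J ✓
(A, P): A overlapped-by P ✓
(B, A): B overlapped-by A ✓
(B, F): B overlapped-by F ✓
(B, G): B overlapped-by G ✓
(B, J): B overlapped-by J ✓
(B, N): B overlapped-by N ✓
(F, G): F overlapped-by G ✓
(F, J): F overlapped-by J ✓
(F, P): F overlapped-by P ✓
(G, J): G overlapped-by J ✓
(G, P): G overlapped-by P ✓
(J, P): J overlapped-by P ✓
(K, A): K overlapped-by A ✓
(K, G): K overlapped-by G ✓
(K, N): K overlapped-by N ✓
(L, G): L overlapped-by G ✓
(N, G): N overlapped-by G ✓
(N, J): N overlapped-by J ✓
(N, P): N overlapped-by P ✓
Count: 21.

21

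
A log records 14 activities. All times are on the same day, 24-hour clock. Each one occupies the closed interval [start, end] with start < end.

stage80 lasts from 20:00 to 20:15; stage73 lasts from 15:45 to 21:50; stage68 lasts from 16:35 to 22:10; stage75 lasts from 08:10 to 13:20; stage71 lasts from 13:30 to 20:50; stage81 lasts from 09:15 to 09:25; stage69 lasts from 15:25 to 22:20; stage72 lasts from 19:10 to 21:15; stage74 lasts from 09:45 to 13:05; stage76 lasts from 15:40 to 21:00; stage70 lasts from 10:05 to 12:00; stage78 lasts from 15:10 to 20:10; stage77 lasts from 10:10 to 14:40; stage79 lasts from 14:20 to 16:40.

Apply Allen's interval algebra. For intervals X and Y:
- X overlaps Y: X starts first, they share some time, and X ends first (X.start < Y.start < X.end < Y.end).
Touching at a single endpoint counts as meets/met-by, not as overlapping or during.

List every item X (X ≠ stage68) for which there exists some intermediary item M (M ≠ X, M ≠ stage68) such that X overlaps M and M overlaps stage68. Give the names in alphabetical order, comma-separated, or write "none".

Target stage68 = [16:35, 22:10].
Intermediaries M with M overlaps stage68: stage71, stage73, stage76, stage78, stage79.
Via stage71 — items with X overlaps stage71: stage77.
Via stage73 — items with X overlaps stage73: stage71, stage76, stage78, stage79.
Via stage76 — items with X overlaps stage76: stage71, stage78, stage79.
Via stage78 — items with X overlaps stage78: stage79.
Via stage79 — items with X overlaps stage79: stage77.
Union: stage71, stage76, stage77, stage78, stage79.

stage71, stage76, stage77, stage78, stage79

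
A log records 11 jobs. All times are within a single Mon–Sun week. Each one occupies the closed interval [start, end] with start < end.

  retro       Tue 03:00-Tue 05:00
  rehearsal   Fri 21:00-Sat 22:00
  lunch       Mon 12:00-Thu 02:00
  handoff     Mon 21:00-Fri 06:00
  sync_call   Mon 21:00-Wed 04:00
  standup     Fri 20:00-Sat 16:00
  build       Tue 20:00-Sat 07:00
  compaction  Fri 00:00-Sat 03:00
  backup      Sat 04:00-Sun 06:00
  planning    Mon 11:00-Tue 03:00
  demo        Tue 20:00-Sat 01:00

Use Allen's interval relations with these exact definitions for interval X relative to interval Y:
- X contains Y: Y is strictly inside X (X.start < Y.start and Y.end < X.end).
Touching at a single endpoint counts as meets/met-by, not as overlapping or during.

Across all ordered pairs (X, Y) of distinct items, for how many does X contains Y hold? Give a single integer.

Checking all 110 ordered pairs for relation 'contains'; matching pairs in alphabetical order:
(build, compaction): build contains compaction ✓
(handoff, retro): handoff contains retro ✓
(lunch, retro): lunch contains retro ✓
(lunch, sync_call): lunch contains sync_call ✓
(sync_call, retro): sync_call contains retro ✓
Count: 5.

5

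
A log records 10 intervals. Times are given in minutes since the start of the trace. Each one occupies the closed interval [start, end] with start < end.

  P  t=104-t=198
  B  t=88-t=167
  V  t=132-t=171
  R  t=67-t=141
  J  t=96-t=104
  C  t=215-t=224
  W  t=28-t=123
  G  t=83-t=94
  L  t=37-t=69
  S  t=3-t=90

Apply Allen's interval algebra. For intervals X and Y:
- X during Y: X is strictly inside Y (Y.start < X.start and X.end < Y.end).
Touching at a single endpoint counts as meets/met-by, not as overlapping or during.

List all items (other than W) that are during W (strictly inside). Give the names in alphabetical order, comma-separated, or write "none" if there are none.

Target W = [t=28, t=123].
B [t=88, t=167] → overlapped-by → no.
C [t=215, t=224] → after → no.
G [t=83, t=94] → during → yes.
J [t=96, t=104] → during → yes.
L [t=37, t=69] → during → yes.
P [t=104, t=198] → overlapped-by → no.
R [t=67, t=141] → overlapped-by → no.
S [t=3, t=90] → overlaps → no.
V [t=132, t=171] → after → no.
Result: G, J, L.

G, J, L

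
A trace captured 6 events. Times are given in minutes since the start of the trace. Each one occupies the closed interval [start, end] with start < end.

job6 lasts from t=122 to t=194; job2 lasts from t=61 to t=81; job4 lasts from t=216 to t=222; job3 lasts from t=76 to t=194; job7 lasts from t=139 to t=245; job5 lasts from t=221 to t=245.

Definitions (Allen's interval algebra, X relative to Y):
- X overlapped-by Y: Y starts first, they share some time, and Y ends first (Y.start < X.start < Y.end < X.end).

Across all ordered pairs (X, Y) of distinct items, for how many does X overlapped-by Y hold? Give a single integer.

4

Checking all 30 ordered pairs for relation 'overlapped-by'; matching pairs in alphabetical order:
(job3, job2): job3 overlapped-by job2 ✓
(job5, job4): job5 overlapped-by job4 ✓
(job7, job3): job7 overlapped-by job3 ✓
(job7, job6): job7 overlapped-by job6 ✓
Count: 4.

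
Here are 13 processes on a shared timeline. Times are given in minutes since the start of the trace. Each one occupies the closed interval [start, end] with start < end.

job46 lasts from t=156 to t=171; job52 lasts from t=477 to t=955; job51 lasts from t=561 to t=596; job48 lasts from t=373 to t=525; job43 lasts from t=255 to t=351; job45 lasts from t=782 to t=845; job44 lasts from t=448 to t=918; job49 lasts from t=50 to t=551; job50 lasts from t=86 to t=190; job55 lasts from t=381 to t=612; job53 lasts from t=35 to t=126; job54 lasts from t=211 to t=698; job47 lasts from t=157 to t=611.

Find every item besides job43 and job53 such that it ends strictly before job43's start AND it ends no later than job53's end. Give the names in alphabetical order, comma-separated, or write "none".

Conditions: its end is strictly before job43's start (X.end < t=255) AND its end is no later than job53's end (X.end <= t=126).
job44: end t=918 < t=255? ✗; end t=918 <= t=126? ✗ → no.
job45: end t=845 < t=255? ✗; end t=845 <= t=126? ✗ → no.
job46: end t=171 < t=255? ✓; end t=171 <= t=126? ✗ → no.
job47: end t=611 < t=255? ✗; end t=611 <= t=126? ✗ → no.
job48: end t=525 < t=255? ✗; end t=525 <= t=126? ✗ → no.
job49: end t=551 < t=255? ✗; end t=551 <= t=126? ✗ → no.
job50: end t=190 < t=255? ✓; end t=190 <= t=126? ✗ → no.
job51: end t=596 < t=255? ✗; end t=596 <= t=126? ✗ → no.
job52: end t=955 < t=255? ✗; end t=955 <= t=126? ✗ → no.
job54: end t=698 < t=255? ✗; end t=698 <= t=126? ✗ → no.
job55: end t=612 < t=255? ✗; end t=612 <= t=126? ✗ → no.
Result: none.

none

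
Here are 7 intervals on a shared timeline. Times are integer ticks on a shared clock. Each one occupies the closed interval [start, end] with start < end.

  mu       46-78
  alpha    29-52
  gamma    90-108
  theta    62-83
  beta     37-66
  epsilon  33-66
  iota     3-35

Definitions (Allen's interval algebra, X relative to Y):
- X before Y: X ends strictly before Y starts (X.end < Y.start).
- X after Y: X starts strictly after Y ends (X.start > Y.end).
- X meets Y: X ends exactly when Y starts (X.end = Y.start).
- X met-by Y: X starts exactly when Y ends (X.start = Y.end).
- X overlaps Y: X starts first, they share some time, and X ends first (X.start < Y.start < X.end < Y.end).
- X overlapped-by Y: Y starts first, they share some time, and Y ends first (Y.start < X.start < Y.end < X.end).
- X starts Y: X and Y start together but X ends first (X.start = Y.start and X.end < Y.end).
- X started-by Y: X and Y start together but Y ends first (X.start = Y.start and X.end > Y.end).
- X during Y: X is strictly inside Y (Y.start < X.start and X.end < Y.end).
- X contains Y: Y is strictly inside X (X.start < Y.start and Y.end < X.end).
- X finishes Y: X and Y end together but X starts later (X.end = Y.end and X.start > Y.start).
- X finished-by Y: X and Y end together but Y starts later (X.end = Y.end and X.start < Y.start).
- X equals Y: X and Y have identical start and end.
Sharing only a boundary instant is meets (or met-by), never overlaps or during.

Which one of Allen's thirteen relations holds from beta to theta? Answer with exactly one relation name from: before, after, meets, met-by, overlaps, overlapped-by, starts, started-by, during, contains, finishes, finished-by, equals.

beta = [37, 66]; theta = [62, 83].
Compare endpoints: beta.start < theta.start, beta.start < theta.end, beta.end > theta.start, beta.end < theta.end.
That pattern is 'overlaps'.

overlaps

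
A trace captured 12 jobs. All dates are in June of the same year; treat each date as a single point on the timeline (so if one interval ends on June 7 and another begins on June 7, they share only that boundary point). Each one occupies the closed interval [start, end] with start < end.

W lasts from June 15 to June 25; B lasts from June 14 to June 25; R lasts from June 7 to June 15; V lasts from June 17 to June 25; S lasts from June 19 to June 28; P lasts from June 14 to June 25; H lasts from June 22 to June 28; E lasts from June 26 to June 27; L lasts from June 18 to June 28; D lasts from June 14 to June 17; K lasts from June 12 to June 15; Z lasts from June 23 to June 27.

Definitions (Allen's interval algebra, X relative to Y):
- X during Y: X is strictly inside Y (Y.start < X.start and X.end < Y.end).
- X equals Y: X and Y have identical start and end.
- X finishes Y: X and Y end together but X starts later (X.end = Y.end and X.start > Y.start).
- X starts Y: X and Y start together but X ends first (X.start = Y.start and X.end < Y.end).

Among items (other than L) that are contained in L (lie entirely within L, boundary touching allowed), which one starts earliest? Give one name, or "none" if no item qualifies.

S

Target L = [June 18, June 28].
B [June 14, June 25] → overlaps → excluded.
D [June 14, June 17] → before → excluded.
E [June 26, June 27] → during → candidate.
H [June 22, June 28] → finishes → candidate.
K [June 12, June 15] → before → excluded.
P [June 14, June 25] → overlaps → excluded.
R [June 7, June 15] → before → excluded.
S [June 19, June 28] → finishes → candidate.
V [June 17, June 25] → overlaps → excluded.
W [June 15, June 25] → overlaps → excluded.
Z [June 23, June 27] → during → candidate.
Among candidates, earliest start is June 19 → S.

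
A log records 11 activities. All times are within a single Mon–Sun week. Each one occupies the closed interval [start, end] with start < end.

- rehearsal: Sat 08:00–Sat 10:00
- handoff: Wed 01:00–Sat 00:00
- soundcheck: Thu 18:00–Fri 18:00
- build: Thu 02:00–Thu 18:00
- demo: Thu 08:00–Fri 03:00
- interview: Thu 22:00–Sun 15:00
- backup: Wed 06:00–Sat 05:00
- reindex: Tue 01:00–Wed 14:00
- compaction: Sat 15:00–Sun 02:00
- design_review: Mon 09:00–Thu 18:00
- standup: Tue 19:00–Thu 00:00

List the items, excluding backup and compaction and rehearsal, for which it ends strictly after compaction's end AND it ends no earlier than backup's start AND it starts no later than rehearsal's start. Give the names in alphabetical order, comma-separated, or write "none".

Conditions: its end is strictly after compaction's end (X.end > Sun 02:00) AND its end is no earlier than backup's start (X.end >= Wed 06:00) AND its start is no later than rehearsal's start (X.start <= Sat 08:00).
build: end Thu 18:00 > Sun 02:00? ✗; end Thu 18:00 >= Wed 06:00? ✓; start Thu 02:00 <= Sat 08:00? ✓ → no.
demo: end Fri 03:00 > Sun 02:00? ✗; end Fri 03:00 >= Wed 06:00? ✓; start Thu 08:00 <= Sat 08:00? ✓ → no.
design_review: end Thu 18:00 > Sun 02:00? ✗; end Thu 18:00 >= Wed 06:00? ✓; start Mon 09:00 <= Sat 08:00? ✓ → no.
handoff: end Sat 00:00 > Sun 02:00? ✗; end Sat 00:00 >= Wed 06:00? ✓; start Wed 01:00 <= Sat 08:00? ✓ → no.
interview: end Sun 15:00 > Sun 02:00? ✓; end Sun 15:00 >= Wed 06:00? ✓; start Thu 22:00 <= Sat 08:00? ✓ → yes.
reindex: end Wed 14:00 > Sun 02:00? ✗; end Wed 14:00 >= Wed 06:00? ✓; start Tue 01:00 <= Sat 08:00? ✓ → no.
soundcheck: end Fri 18:00 > Sun 02:00? ✗; end Fri 18:00 >= Wed 06:00? ✓; start Thu 18:00 <= Sat 08:00? ✓ → no.
standup: end Thu 00:00 > Sun 02:00? ✗; end Thu 00:00 >= Wed 06:00? ✓; start Tue 19:00 <= Sat 08:00? ✓ → no.
Result: interview.

interview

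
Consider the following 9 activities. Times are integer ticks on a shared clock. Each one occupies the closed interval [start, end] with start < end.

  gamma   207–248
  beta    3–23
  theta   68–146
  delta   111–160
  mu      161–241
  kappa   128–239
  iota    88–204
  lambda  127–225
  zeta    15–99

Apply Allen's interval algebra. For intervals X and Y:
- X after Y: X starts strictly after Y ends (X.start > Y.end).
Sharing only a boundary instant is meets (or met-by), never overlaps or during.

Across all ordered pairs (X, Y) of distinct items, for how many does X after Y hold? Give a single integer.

17

Checking all 72 ordered pairs for relation 'after'; matching pairs in alphabetical order:
(delta, beta): delta after beta ✓
(delta, zeta): delta after zeta ✓
(gamma, beta): gamma after beta ✓
(gamma, delta): gamma after delta ✓
(gamma, iota): gamma after iota ✓
(gamma, theta): gamma after theta ✓
(gamma, zeta): gamma after zeta ✓
(iota, beta): iota after beta ✓
(kappa, beta): kappa after beta ✓
(kappa, zeta): kappa after zeta ✓
(lambda, beta): lambda after beta ✓
(lambda, zeta): lambda after zeta ✓
(mu, beta): mu after beta ✓
(mu, delta): mu after delta ✓
(mu, theta): mu after theta ✓
(mu, zeta): mu after zeta ✓
(theta, beta): theta after beta ✓
Count: 17.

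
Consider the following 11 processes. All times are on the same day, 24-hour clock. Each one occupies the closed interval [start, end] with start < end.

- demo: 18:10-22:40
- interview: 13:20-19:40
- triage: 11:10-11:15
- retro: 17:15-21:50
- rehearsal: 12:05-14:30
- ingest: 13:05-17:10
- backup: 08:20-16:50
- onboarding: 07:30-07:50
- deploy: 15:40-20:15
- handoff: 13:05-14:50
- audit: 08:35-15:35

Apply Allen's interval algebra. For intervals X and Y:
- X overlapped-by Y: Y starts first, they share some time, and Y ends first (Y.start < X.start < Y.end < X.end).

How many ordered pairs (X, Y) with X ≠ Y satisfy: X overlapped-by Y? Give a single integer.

17

Checking all 110 ordered pairs for relation 'overlapped-by'; matching pairs in alphabetical order:
(demo, deploy): demo overlapped-by deploy ✓
(demo, interview): demo overlapped-by interview ✓
(demo, retro): demo overlapped-by retro ✓
(deploy, backup): deploy overlapped-by backup ✓
(deploy, ingest): deploy overlapped-by ingest ✓
(deploy, interview): deploy overlapped-by interview ✓
(handoff, rehearsal): handoff overlapped-by rehearsal ✓
(ingest, audit): ingest overlapped-by audit ✓
(ingest, backup): ingest overlapped-by backup ✓
(ingest, rehearsal): ingest overlapped-by rehearsal ✓
(interview, audit): interview overlapped-by audit ✓
(interview, backup): interview overlapped-by backup ✓
(interview, handoff): interview overlapped-by handoff ✓
(interview, ingest): interview overlapped-by ingest ✓
(interview, rehearsal): interview overlapped-by rehearsal ✓
(retro, deploy): retro overlapped-by deploy ✓
(retro, interview): retro overlapped-by interview ✓
Count: 17.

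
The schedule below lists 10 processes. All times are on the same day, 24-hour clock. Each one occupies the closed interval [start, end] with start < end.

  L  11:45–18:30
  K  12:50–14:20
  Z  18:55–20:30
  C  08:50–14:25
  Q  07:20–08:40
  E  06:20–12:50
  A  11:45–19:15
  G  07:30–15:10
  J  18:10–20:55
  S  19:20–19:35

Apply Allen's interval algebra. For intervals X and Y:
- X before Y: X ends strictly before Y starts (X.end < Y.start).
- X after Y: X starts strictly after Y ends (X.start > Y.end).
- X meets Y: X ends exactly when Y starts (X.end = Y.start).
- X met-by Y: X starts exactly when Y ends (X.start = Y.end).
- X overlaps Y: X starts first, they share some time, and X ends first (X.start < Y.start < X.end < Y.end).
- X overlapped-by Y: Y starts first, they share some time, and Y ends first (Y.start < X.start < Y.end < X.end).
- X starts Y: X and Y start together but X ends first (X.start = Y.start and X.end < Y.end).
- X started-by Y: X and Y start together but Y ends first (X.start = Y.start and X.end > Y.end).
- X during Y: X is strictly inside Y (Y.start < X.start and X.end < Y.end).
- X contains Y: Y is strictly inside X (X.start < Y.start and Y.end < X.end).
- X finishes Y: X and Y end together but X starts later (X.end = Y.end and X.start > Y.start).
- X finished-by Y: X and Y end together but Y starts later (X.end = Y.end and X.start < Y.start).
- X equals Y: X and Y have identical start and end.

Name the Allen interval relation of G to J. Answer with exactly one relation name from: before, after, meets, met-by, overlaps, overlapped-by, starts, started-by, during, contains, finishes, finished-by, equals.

G = [07:30, 15:10]; J = [18:10, 20:55].
Compare endpoints: G.start < J.start, G.start < J.end, G.end < J.start, G.end < J.end.
That pattern is 'before'.

before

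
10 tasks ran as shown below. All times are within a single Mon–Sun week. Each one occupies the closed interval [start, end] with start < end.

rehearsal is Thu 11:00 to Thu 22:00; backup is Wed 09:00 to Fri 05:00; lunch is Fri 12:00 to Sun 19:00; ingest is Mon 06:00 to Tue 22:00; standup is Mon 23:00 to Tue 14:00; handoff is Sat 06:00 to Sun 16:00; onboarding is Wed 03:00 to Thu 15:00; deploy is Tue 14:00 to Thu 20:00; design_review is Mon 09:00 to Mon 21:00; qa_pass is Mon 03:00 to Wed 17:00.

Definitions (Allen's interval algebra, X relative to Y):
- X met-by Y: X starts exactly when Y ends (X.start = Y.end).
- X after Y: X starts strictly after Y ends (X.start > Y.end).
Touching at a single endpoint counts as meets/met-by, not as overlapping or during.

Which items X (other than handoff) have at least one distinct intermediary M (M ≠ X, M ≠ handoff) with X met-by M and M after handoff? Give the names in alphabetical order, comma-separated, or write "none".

none

Target handoff = [Sat 06:00, Sun 16:00].
Intermediaries M with M after handoff: none.
Union: none.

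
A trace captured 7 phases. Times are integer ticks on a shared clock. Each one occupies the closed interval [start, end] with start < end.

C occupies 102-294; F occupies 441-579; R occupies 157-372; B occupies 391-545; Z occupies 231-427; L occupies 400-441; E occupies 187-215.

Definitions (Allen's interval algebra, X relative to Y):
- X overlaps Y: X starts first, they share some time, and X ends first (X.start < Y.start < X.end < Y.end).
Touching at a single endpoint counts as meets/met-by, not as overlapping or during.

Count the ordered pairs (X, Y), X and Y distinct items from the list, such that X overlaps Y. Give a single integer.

Checking all 42 ordered pairs for relation 'overlaps'; matching pairs in alphabetical order:
(B, F): B overlaps F ✓
(C, R): C overlaps R ✓
(C, Z): C overlaps Z ✓
(R, Z): R overlaps Z ✓
(Z, B): Z overlaps B ✓
(Z, L): Z overlaps L ✓
Count: 6.

6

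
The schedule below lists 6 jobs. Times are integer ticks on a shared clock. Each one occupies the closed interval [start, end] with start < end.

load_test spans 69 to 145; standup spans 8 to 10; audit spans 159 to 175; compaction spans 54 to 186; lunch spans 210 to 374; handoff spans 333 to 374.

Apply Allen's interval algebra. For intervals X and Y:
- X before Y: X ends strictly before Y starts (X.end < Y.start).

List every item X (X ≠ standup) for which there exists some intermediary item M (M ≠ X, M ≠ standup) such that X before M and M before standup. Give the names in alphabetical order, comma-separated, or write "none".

Target standup = [8, 10].
Intermediaries M with M before standup: none.
Union: none.

none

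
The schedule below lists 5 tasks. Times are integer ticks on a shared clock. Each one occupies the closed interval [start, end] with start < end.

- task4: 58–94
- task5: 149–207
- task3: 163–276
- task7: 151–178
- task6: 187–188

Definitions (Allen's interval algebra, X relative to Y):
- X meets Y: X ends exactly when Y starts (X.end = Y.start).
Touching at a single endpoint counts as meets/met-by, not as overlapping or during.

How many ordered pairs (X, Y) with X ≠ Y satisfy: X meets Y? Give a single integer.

0

Checking all 20 ordered pairs for relation 'meets'; matching pairs in alphabetical order:
No pair satisfies it.
Count: 0.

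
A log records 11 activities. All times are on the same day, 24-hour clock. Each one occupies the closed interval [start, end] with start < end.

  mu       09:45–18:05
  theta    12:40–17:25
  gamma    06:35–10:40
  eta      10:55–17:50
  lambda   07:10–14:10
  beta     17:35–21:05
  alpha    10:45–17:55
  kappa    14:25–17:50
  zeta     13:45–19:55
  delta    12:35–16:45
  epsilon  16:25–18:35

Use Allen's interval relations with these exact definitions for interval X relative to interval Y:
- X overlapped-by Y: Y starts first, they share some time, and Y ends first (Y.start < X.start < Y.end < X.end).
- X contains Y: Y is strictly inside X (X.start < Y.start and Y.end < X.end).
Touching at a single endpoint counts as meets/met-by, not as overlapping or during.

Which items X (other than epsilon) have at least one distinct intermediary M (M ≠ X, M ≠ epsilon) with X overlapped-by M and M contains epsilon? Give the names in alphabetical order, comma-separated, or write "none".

Target epsilon = [16:25, 18:35].
Intermediaries M with M contains epsilon: zeta.
Via zeta — items with X overlapped-by zeta: beta.
Union: beta.

beta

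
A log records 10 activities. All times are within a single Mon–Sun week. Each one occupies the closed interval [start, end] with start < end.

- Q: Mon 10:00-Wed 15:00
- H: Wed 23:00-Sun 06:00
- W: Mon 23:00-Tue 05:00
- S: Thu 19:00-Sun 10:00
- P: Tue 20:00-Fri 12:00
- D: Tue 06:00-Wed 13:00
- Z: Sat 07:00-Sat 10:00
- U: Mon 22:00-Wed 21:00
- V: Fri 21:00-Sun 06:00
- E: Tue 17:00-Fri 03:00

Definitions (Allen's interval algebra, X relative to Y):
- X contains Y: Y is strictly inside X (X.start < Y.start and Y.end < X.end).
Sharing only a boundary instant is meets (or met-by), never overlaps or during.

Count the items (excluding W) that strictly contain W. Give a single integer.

Target W = [Mon 23:00, Tue 05:00].
D [Tue 06:00, Wed 13:00] → after → no.
E [Tue 17:00, Fri 03:00] → after → no.
H [Wed 23:00, Sun 06:00] → after → no.
P [Tue 20:00, Fri 12:00] → after → no.
Q [Mon 10:00, Wed 15:00] → contains → counts.
S [Thu 19:00, Sun 10:00] → after → no.
U [Mon 22:00, Wed 21:00] → contains → counts.
V [Fri 21:00, Sun 06:00] → after → no.
Z [Sat 07:00, Sat 10:00] → after → no.
Total: 2.

2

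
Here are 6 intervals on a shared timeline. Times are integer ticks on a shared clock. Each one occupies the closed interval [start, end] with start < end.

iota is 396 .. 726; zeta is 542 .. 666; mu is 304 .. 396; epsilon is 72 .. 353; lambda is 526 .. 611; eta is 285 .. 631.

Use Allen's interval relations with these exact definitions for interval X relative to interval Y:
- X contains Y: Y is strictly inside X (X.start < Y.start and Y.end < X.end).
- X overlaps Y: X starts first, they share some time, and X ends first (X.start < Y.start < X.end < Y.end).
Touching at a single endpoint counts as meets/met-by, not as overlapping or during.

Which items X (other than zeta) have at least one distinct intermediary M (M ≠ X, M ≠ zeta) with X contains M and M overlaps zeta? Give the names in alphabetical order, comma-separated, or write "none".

Target zeta = [542, 666].
Intermediaries M with M overlaps zeta: eta, lambda.
Via eta — items with X contains eta: none.
Via lambda — items with X contains lambda: eta, iota.
Union: eta, iota.

eta, iota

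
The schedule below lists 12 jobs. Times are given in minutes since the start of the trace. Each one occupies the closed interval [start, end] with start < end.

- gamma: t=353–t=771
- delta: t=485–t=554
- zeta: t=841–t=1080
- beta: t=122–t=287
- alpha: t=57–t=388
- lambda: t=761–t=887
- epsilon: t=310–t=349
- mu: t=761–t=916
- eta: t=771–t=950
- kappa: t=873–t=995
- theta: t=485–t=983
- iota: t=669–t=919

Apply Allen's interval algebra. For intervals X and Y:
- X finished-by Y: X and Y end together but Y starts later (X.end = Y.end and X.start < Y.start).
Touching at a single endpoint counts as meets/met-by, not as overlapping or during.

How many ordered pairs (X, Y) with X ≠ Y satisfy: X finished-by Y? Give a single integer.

Checking all 132 ordered pairs for relation 'finished-by'; matching pairs in alphabetical order:
No pair satisfies it.
Count: 0.

0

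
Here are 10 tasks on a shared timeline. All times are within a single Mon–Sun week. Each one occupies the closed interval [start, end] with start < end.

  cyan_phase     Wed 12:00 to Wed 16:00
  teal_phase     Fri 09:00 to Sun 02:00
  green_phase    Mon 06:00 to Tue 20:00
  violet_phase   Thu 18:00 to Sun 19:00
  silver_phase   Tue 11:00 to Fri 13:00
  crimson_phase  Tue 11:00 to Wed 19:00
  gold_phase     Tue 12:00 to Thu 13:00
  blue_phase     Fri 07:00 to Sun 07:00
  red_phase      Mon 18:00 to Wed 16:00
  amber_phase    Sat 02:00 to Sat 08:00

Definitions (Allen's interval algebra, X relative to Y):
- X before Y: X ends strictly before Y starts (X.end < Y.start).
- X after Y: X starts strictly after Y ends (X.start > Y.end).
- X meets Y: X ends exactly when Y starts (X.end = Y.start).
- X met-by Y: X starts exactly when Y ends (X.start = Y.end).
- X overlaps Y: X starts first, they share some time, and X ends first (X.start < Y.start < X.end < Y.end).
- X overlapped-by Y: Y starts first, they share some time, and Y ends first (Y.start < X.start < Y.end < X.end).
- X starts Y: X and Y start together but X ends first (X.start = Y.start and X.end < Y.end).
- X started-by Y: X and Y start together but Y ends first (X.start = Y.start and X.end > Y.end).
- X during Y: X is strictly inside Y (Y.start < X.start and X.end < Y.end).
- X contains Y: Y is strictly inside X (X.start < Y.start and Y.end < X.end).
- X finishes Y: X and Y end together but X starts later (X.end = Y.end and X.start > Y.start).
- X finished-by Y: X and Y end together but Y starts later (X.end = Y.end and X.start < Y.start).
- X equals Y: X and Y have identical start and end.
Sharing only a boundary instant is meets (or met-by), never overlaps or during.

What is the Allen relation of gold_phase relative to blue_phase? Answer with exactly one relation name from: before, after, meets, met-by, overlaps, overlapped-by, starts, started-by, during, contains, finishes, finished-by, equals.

gold_phase = [Tue 12:00, Thu 13:00]; blue_phase = [Fri 07:00, Sun 07:00].
Compare endpoints: gold_phase.start < blue_phase.start, gold_phase.start < blue_phase.end, gold_phase.end < blue_phase.start, gold_phase.end < blue_phase.end.
That pattern is 'before'.

before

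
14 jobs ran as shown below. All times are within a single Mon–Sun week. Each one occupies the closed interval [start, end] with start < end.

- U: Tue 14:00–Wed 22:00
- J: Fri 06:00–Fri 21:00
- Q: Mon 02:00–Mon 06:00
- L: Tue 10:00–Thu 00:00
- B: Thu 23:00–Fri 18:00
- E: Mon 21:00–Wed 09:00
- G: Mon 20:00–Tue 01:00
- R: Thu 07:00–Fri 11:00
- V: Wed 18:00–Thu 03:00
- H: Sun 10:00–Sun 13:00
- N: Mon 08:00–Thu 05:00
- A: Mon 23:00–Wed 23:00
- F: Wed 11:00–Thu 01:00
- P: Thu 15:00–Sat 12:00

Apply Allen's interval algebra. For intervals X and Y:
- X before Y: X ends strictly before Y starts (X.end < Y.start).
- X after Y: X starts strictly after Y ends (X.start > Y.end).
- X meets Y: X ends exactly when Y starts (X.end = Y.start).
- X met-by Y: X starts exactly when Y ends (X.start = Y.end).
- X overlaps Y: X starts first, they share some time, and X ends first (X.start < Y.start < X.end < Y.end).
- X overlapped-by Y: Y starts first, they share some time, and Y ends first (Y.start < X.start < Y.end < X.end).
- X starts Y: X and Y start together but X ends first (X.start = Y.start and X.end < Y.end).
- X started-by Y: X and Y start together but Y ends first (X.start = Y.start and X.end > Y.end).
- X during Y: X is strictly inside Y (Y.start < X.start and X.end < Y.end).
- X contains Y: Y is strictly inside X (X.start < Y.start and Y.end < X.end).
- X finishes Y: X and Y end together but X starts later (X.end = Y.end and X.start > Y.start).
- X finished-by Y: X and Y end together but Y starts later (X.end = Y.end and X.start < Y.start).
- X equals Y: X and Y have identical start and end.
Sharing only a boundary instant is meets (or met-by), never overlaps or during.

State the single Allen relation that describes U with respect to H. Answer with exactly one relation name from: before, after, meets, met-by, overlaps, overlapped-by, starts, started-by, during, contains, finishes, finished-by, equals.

U = [Tue 14:00, Wed 22:00]; H = [Sun 10:00, Sun 13:00].
Compare endpoints: U.start < H.start, U.start < H.end, U.end < H.start, U.end < H.end.
That pattern is 'before'.

before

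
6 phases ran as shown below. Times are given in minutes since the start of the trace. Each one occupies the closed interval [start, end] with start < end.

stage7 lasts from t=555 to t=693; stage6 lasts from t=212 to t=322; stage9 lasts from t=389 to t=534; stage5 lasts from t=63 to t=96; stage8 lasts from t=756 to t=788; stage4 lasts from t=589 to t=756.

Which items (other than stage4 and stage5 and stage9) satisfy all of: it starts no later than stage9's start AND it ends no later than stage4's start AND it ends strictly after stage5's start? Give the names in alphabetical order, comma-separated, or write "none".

stage6

Conditions: its start is no later than stage9's start (X.start <= t=389) AND its end is no later than stage4's start (X.end <= t=589) AND its end is strictly after stage5's start (X.end > t=63).
stage6: start t=212 <= t=389? ✓; end t=322 <= t=589? ✓; end t=322 > t=63? ✓ → yes.
stage7: start t=555 <= t=389? ✗; end t=693 <= t=589? ✗; end t=693 > t=63? ✓ → no.
stage8: start t=756 <= t=389? ✗; end t=788 <= t=589? ✗; end t=788 > t=63? ✓ → no.
Result: stage6.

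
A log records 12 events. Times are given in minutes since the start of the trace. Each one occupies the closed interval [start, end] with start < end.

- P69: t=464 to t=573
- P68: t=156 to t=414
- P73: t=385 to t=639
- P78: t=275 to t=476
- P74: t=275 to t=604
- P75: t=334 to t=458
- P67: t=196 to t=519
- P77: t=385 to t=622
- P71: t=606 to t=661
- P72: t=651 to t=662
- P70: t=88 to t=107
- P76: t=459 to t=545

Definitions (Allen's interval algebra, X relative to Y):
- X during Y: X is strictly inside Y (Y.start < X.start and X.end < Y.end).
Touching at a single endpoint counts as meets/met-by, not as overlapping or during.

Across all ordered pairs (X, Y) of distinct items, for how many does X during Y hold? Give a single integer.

10

Checking all 132 ordered pairs for relation 'during'; matching pairs in alphabetical order:
(P69, P73): P69 during P73 ✓
(P69, P74): P69 during P74 ✓
(P69, P77): P69 during P77 ✓
(P75, P67): P75 during P67 ✓
(P75, P74): P75 during P74 ✓
(P75, P78): P75 during P78 ✓
(P76, P73): P76 during P73 ✓
(P76, P74): P76 during P74 ✓
(P76, P77): P76 during P77 ✓
(P78, P67): P78 during P67 ✓
Count: 10.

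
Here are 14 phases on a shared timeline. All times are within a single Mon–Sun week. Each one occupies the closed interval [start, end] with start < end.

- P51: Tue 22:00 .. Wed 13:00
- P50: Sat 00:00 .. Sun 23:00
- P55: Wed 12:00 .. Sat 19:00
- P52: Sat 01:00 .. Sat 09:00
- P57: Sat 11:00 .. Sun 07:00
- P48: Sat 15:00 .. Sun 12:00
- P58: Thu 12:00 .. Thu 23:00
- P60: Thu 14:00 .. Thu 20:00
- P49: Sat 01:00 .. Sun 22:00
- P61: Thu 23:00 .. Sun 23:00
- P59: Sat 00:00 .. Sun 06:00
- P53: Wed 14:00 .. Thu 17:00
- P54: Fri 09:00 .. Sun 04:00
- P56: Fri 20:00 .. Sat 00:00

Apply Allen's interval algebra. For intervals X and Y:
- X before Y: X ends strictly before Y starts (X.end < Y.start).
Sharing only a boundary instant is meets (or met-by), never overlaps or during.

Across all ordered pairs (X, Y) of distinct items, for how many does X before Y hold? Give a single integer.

44

Checking all 182 ordered pairs for relation 'before'; matching pairs in alphabetical order:
(P51, P48): P51 before P48 ✓
(P51, P49): P51 before P49 ✓
(P51, P50): P51 before P50 ✓
(P51, P52): P51 before P52 ✓
(P51, P53): P51 before P53 ✓
(P51, P54): P51 before P54 ✓
(P51, P56): P51 before P56 ✓
(P51, P57): P51 before P57 ✓
(P51, P58): P51 before P58 ✓
(P51, P59): P51 before P59 ✓
(P51, P60): P51 before P60 ✓
(P51, P61): P51 before P61 ✓
(P52, P48): P52 before P48 ✓
(P52, P57): P52 before P57 ✓
(P53, P48): P53 before P48 ✓
(P53, P49): P53 before P49 ✓
(P53, P50): P53 before P50 ✓
(P53, P52): P53 before P52 ✓
(P53, P54): P53 before P54 ✓
(P53, P56): P53 before P56 ✓
(P53, P57): P53 before P57 ✓
(P53, P59): P53 before P59 ✓
(P53, P61): P53 before P61 ✓
(P56, P48): P56 before P48 ✓
... plus 20 further pairs not listed.
Count: 44.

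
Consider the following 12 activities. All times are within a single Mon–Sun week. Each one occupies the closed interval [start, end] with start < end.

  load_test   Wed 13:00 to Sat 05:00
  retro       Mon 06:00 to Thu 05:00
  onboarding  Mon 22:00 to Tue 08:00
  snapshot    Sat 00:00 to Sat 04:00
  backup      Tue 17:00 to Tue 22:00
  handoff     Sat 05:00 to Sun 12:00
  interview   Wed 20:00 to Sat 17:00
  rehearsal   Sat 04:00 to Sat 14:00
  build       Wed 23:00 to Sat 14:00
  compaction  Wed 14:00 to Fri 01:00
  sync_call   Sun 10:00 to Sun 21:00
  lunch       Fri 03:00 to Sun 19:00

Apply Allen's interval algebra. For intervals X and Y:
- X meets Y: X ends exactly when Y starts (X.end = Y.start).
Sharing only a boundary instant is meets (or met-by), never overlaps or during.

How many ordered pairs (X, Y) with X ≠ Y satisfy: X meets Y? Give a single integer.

Checking all 132 ordered pairs for relation 'meets'; matching pairs in alphabetical order:
(load_test, handoff): load_test meets handoff ✓
(snapshot, rehearsal): snapshot meets rehearsal ✓
Count: 2.

2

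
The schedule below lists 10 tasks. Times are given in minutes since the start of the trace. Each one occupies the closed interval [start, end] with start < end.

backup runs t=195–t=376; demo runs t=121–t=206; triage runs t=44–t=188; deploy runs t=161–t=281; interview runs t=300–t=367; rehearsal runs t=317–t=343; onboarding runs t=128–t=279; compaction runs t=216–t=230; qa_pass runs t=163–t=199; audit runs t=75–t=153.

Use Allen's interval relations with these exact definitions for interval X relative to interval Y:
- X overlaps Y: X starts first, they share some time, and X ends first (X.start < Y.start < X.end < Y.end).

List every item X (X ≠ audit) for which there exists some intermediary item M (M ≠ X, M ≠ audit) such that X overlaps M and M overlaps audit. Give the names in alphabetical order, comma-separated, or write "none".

none

Target audit = [t=75, t=153].
Intermediaries M with M overlaps audit: none.
Union: none.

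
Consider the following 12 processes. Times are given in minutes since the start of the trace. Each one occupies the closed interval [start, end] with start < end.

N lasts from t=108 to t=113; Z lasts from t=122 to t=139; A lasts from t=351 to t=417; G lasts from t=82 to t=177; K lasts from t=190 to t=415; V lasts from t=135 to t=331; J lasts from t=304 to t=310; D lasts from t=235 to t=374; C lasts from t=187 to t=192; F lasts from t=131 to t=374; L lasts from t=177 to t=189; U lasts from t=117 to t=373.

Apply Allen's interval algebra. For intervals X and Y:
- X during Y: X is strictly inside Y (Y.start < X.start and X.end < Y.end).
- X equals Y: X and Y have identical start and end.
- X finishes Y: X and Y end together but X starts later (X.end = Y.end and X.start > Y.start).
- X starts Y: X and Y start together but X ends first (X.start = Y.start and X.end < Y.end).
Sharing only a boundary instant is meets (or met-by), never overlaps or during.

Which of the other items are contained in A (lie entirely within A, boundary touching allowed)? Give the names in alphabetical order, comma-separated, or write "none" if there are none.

none

Target A = [t=351, t=417].
C [t=187, t=192] → before → no.
D [t=235, t=374] → overlaps → no.
F [t=131, t=374] → overlaps → no.
G [t=82, t=177] → before → no.
J [t=304, t=310] → before → no.
K [t=190, t=415] → overlaps → no.
L [t=177, t=189] → before → no.
N [t=108, t=113] → before → no.
U [t=117, t=373] → overlaps → no.
V [t=135, t=331] → before → no.
Z [t=122, t=139] → before → no.
Result: none.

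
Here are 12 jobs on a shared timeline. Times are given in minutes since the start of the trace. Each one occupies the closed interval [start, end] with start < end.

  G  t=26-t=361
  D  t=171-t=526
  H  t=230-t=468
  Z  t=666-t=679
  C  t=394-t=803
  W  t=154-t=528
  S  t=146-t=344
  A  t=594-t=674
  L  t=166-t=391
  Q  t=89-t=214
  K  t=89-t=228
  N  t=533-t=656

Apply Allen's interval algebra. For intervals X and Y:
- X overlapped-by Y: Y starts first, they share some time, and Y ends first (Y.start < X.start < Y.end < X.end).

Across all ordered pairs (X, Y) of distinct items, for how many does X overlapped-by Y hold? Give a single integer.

Checking all 132 ordered pairs for relation 'overlapped-by'; matching pairs in alphabetical order:
(A, N): A overlapped-by N ✓
(C, D): C overlapped-by D ✓
(C, H): C overlapped-by H ✓
(C, W): C overlapped-by W ✓
(D, G): D overlapped-by G ✓
(D, K): D overlapped-by K ✓
(D, L): D overlapped-by L ✓
(D, Q): D overlapped-by Q ✓
(D, S): D overlapped-by S ✓
(H, G): H overlapped-by G ✓
(H, L): H overlapped-by L ✓
(H, S): H overlapped-by S ✓
(L, G): L overlapped-by G ✓
(L, K): L overlapped-by K ✓
(L, Q): L overlapped-by Q ✓
(L, S): L overlapped-by S ✓
(S, K): S overlapped-by K ✓
(S, Q): S overlapped-by Q ✓
(W, G): W overlapped-by G ✓
(W, K): W overlapped-by K ✓
(W, Q): W overlapped-by Q ✓
(W, S): W overlapped-by S ✓
(Z, A): Z overlapped-by A ✓
Count: 23.

23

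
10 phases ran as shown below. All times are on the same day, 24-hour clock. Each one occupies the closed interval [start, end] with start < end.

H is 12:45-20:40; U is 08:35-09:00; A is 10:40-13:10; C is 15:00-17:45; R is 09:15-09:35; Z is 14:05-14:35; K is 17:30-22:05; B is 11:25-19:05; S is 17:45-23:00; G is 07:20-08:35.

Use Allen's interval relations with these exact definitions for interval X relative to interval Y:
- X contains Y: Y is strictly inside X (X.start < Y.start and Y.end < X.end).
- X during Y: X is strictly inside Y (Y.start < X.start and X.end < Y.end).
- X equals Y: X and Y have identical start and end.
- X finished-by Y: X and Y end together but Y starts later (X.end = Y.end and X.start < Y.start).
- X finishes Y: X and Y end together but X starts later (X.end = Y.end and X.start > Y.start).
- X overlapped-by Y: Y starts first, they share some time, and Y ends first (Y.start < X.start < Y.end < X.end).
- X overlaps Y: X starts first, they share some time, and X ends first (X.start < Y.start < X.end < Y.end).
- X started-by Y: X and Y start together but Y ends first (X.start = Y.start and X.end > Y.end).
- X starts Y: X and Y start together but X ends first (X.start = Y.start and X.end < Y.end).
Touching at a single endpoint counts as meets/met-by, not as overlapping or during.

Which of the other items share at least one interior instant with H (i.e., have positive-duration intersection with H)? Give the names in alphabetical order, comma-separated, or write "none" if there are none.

Target H = [12:45, 20:40].
A [10:40, 13:10] → overlaps → yes.
B [11:25, 19:05] → overlaps → yes.
C [15:00, 17:45] → during → yes.
G [07:20, 08:35] → before → no.
K [17:30, 22:05] → overlapped-by → yes.
R [09:15, 09:35] → before → no.
S [17:45, 23:00] → overlapped-by → yes.
U [08:35, 09:00] → before → no.
Z [14:05, 14:35] → during → yes.
Result: A, B, C, K, S, Z.

A, B, C, K, S, Z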